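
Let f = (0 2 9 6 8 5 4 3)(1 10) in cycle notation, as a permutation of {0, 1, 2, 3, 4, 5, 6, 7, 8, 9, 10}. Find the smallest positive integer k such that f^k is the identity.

The cycle type of f is (8, 2, 1).
The order of f is the least common multiple of its cycle lengths: lcm(8, 2) = 8.

8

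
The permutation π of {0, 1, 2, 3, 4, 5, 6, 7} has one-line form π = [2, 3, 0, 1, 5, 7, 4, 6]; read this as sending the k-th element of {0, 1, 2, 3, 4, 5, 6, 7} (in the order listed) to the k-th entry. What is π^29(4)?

5

Tracing 4 → 5 → … returns to 4 after 4 steps, so 4 lies in a 4-cycle (4 5 7 6).
On a 4-cycle, π^4 is the identity, so π^29 = π^1 there (29 ≡ 1 mod 4).
Stepping 1 place around the cycle: 4 → 5.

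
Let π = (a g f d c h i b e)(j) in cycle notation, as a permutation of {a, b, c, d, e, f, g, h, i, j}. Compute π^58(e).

e lies in the 9-cycle (a g f d c h i b e).
Powers repeat with period 9 on this cycle, and 58 mod 9 = 4, so π^58(e) = π^4(e).
Advancing 4 steps from e: e → a → g → f → d.

d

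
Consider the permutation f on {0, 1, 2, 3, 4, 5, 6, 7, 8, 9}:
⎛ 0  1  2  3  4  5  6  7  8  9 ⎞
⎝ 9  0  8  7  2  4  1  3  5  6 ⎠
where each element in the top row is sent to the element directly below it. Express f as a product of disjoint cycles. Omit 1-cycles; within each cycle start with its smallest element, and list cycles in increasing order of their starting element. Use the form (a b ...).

(0 9 6 1)(2 8 5 4)(3 7)

Start at 0 and follow images: 0 → 9 → 6 → 1 → 0, giving the cycle (0 9 6 1).
Continuing from each remaining unvisited element yields (0 9 6 1)(2 8 5 4)(3 7).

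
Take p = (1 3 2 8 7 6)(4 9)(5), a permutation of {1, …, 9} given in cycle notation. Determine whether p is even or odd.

even

The cycle lengths are 6, 2, 1.
A cycle is odd iff its length is even; p has 2 even-length cycles, so sgn(p) = (−1)^2 and p is even.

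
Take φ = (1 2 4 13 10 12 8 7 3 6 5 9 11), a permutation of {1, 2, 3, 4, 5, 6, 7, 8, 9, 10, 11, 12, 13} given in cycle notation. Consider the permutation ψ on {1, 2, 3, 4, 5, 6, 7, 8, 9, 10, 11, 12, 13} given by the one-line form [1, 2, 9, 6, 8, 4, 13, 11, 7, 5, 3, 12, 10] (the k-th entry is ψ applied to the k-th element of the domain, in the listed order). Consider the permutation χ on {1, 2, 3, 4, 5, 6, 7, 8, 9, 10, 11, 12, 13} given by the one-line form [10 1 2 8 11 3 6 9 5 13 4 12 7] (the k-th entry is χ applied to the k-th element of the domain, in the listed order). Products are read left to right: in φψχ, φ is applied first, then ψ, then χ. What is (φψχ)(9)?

Chase 9: φ(9) = 11; ψ(11) = 3; χ(3) = 2. Hence (φψχ)(9) = 2.

2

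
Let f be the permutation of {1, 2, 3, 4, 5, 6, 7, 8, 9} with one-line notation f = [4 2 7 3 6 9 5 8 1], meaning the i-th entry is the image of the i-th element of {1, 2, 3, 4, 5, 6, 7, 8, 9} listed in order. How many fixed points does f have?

The fixed points (elements with f(x) = x) are {2, 8}, so there are 2.

2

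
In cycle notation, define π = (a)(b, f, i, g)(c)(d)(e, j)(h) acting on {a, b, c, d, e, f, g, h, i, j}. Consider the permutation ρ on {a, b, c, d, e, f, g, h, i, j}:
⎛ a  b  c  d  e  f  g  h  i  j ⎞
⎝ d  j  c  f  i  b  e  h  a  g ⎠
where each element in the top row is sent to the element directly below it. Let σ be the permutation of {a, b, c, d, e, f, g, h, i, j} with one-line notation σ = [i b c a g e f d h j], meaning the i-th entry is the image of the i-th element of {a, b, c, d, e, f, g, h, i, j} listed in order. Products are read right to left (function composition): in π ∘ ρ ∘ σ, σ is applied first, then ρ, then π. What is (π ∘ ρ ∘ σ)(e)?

Chase e: σ(e) = g; ρ(g) = e; π(e) = j. Hence (π ∘ ρ ∘ σ)(e) = j.

j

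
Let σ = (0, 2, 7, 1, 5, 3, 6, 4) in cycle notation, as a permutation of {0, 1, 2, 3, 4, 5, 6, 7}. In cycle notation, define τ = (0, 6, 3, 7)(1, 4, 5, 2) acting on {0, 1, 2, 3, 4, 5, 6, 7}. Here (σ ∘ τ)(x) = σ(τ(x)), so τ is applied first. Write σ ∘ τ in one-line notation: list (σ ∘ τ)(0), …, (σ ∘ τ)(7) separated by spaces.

Chase each element through τ then σ: 0 → 6 → 4; 1 → 4 → 0; 2 → 1 → 5; 3 → 7 → 1; 4 → 5 → 3; 5 → 2 → 7; 6 → 3 → 6; 7 → 0 → 2.
Collecting the images, σ ∘ τ = [4 0 5 1 3 7 6 2].

4 0 5 1 3 7 6 2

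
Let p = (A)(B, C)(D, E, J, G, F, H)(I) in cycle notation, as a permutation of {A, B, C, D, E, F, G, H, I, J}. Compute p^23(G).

G lies in the 6-cycle (D, E, J, G, F, H).
On a 6-cycle, p^6 is the identity, so p^23 = p^5 there (23 ≡ 5 mod 6).
Stepping 5 places around the cycle: G → F → H → D → E → J.

J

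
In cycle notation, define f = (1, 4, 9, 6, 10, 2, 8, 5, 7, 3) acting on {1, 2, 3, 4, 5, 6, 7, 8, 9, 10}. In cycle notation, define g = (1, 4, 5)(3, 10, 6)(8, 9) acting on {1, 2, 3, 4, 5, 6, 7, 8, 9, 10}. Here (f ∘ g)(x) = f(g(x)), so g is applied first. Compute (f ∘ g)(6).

1

(f ∘ g)(6) = f(g(6)). g(6) = 3, then f(3) = 1. So (f ∘ g)(6) = 1.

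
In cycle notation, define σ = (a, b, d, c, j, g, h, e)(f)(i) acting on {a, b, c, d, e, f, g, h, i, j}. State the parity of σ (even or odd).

odd

The cycle lengths are 8, 1, 1.
A cycle of length ℓ contributes ℓ−1 transpositions, so σ is a product of 7 transpositions — odd.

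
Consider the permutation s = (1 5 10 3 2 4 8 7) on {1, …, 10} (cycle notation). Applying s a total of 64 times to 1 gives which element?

1 lies in the 8-cycle (1 5 10 3 2 4 8 7).
Powers repeat with period 8 on this cycle, and 64 mod 8 = 0, so s^64(1) = s^0(1).
So s^64(1) = 1.

1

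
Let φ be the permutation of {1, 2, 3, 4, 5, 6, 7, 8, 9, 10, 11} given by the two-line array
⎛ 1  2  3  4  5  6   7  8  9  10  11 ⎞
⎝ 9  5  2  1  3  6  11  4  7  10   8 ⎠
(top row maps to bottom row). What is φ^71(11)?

Tracing 11 → 8 → … returns to 11 after 6 steps, so 11 lies in a 6-cycle (1, 9, 7, 11, 8, 4).
Since the cycle has length 6, φ^71 acts on it the same as φ^5 (71 mod 6 = 5).
Stepping 5 places around the cycle: 11 → 8 → 4 → 1 → 9 → 7.

7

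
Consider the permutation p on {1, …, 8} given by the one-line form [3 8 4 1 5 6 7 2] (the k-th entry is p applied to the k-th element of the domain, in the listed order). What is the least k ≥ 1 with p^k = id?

6

The disjoint-cycle form of p has cycle lengths 3, 2, 1, 1, 1.
Since disjoint cycles commute, ord(p) = lcm(3, 2) = 6.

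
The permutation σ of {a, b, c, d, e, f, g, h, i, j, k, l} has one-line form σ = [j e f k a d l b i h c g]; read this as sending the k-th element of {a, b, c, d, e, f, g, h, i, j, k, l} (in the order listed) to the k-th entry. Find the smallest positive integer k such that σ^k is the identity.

Decomposing into disjoint cycles gives cycle lengths 5, 4, 2, 1.
The order of σ is the least common multiple of its cycle lengths: lcm(5, 4, 2) = 20.

20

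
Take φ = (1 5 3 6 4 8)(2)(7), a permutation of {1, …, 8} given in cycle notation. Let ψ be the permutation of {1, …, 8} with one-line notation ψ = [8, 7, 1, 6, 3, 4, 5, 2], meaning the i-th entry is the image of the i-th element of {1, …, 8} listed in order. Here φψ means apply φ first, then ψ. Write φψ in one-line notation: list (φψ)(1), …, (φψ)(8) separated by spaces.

For each element, apply φ then ψ: 1 → 5 → 3; 2 → 2 → 7; 3 → 6 → 4; 4 → 8 → 2; 5 → 3 → 1; 6 → 4 → 6; 7 → 7 → 5; 8 → 1 → 8.
Collecting the images, φψ = [3 7 4 2 1 6 5 8].

3 7 4 2 1 6 5 8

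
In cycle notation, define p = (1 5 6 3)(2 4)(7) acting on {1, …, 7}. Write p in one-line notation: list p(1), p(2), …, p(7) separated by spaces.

5 4 1 2 6 3 7

Reading each image from the cycles: 1↦5, 2↦4, 3↦1, 4↦2, 5↦6, 6↦3, 7↦7.
Listing these in domain order gives 5 4 1 2 6 3 7.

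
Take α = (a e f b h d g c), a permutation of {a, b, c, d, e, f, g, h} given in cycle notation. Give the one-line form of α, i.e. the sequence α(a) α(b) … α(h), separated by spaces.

e h a g f b c d

Each element maps to the next entry in its cycle (wrapping to the front): a↦e, b↦h, c↦a, d↦g, e↦f, f↦b, g↦c, h↦d.
So the one-line form is e h a g f b c d.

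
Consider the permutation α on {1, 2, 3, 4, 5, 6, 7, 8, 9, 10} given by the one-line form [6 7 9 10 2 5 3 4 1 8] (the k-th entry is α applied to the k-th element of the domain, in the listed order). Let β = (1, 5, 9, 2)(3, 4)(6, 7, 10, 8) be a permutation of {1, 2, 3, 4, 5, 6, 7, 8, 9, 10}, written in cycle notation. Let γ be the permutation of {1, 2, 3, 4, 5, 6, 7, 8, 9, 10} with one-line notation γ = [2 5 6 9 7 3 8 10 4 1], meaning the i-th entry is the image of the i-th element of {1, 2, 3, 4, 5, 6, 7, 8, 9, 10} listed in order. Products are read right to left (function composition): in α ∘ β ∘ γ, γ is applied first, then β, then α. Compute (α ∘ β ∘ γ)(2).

1

(α ∘ β ∘ γ)(2) = α(β(γ(2))). γ(2) = 5, then β(5) = 9, then α(9) = 1, so the result is 1.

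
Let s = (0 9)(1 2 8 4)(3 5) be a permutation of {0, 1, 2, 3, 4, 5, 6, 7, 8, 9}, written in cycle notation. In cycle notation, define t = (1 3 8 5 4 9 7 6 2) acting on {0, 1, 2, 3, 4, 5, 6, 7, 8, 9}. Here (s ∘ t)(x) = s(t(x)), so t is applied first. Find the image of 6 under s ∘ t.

8

t(6) = 2, then s(2) = 8; composing gives (s ∘ t)(6) = 8.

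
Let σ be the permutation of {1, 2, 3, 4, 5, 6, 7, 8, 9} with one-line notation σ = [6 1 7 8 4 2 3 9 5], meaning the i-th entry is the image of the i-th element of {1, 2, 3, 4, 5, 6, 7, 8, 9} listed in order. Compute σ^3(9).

Tracing 9 → 5 → … returns to 9 after 4 steps, so 9 lies in a 4-cycle (4, 8, 9, 5).
Stepping 3 places around the cycle: 9 → 5 → 4 → 8.

8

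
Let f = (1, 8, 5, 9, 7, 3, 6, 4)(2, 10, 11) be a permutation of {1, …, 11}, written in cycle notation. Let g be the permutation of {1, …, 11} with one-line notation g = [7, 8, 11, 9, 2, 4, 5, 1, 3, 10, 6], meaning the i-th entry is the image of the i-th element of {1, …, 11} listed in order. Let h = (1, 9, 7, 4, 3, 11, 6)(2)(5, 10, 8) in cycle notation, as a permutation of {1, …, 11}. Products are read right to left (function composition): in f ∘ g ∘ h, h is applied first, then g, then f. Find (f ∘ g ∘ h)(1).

Chase 1: h(1) = 9; g(9) = 3; f(3) = 6. Hence (f ∘ g ∘ h)(1) = 6.

6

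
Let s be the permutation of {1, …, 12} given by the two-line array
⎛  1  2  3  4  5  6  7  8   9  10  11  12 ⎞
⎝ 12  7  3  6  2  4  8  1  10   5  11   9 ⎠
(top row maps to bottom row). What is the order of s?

8

Writing s as disjoint cycles, the cycle lengths are 8, 2, 1, 1.
Since disjoint cycles commute, ord(s) = lcm(8, 2) = 8.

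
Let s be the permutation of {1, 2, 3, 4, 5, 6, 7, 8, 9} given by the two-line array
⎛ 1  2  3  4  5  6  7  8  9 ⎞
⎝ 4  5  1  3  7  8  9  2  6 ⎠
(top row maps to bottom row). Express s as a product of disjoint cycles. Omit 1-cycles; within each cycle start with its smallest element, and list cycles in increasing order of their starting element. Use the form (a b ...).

(1 4 3)(2 5 7 9 6 8)

Start at 1 and follow images: 1 → 4 → 3 → 1, giving the cycle (1 4 3).
Continuing from each remaining unvisited element yields (1 4 3)(2 5 7 9 6 8).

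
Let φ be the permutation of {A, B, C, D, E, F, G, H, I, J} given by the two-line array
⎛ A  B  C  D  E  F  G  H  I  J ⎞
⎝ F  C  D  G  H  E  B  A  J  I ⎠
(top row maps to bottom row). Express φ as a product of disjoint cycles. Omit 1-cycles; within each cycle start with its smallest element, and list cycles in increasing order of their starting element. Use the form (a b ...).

(A F E H)(B C D G)(I J)

From A: A → F → E → H → A, closing the cycle (A F E H).
Repeating from the next unused element and collecting all non-trivial cycles gives (A F E H)(B C D G)(I J).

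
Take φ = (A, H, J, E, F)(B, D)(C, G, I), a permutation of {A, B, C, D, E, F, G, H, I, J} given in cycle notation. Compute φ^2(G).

G lies in the 3-cycle (C, G, I).
Stepping 2 places around the cycle: G → I → C.

C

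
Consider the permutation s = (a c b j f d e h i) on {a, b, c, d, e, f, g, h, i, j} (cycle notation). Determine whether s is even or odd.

The cycle lengths are 9, 1.
A cycle of length ℓ contributes ℓ−1 transpositions, so s is a product of 8 transpositions — even.

even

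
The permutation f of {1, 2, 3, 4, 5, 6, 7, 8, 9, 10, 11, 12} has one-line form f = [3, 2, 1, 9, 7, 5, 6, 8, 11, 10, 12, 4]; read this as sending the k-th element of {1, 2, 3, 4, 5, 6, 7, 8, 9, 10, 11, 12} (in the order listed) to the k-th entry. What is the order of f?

12

Writing f as disjoint cycles, the cycle lengths are 4, 3, 2, 1, 1, 1.
The order is lcm(4, 3, 2) = 12.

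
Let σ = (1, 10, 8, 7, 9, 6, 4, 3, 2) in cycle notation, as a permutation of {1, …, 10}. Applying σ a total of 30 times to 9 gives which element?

3

9 lies in the 9-cycle (1, 10, 8, 7, 9, 6, 4, 3, 2).
Since the cycle has length 9, σ^30 acts on it the same as σ^3 (30 mod 9 = 3).
Advancing 3 steps from 9: 9 → 6 → 4 → 3.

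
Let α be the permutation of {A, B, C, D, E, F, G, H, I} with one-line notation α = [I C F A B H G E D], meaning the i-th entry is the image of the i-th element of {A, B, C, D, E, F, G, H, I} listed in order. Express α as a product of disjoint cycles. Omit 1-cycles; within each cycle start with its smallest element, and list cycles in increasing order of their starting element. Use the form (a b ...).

Iterating α from A gives A → I → D → A; that is the 3-cycle (A I D).
Repeating from the next unused element and collecting all non-trivial cycles gives (A I D)(B C F H E).

(A I D)(B C F H E)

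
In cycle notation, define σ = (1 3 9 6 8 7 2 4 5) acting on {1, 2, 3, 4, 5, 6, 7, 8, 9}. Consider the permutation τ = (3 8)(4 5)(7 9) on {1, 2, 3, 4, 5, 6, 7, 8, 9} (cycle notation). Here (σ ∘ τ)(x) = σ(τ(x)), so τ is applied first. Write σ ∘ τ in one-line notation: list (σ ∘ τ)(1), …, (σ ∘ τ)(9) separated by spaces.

For each element, apply τ then σ: 1 → 1 → 3; 2 → 2 → 4; 3 → 8 → 7; 4 → 5 → 1; 5 → 4 → 5; 6 → 6 → 8; 7 → 9 → 6; 8 → 3 → 9; 9 → 7 → 2.
So σ ∘ τ in one-line form is 3 4 7 1 5 8 6 9 2.

3 4 7 1 5 8 6 9 2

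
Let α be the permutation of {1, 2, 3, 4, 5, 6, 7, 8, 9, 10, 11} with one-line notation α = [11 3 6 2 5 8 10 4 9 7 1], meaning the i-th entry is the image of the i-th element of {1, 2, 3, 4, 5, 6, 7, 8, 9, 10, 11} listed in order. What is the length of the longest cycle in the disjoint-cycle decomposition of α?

Decomposing into disjoint cycles gives (1, 11)(2, 3, 6, 8, 4)(7, 10); the longest has length 5.

5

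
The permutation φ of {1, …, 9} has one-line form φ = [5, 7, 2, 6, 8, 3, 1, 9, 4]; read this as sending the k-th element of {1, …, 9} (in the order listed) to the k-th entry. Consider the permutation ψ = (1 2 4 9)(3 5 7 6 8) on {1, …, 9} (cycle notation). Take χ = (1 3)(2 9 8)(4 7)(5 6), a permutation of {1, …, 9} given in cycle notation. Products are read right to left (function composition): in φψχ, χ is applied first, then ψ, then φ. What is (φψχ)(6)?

Chase 6: χ(6) = 5; ψ(5) = 7; φ(7) = 1. Hence (φψχ)(6) = 1.

1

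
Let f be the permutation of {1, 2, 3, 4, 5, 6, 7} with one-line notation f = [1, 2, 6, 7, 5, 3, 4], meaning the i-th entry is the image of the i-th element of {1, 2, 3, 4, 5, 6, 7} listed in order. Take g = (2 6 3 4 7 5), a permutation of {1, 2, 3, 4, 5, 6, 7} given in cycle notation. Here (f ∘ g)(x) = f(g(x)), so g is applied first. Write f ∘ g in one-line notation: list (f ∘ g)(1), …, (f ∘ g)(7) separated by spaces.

(f ∘ g)(x) = f(g(x)). Computing each image: f(g(1)) = f(1) = 1, f(g(2)) = f(6) = 3, f(g(3)) = f(4) = 7, f(g(4)) = f(7) = 4, f(g(5)) = f(2) = 2, f(g(6)) = f(3) = 6, f(g(7)) = f(5) = 5.
Hence f ∘ g = [1 3 7 4 2 6 5].

1 3 7 4 2 6 5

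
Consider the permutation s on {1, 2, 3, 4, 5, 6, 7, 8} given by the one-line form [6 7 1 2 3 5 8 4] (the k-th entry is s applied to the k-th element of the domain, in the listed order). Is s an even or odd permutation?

even

In disjoint-cycle form the cycle lengths are 4, 4.
A cycle is odd iff its length is even; s has 2 even-length cycles, so sgn(s) = (−1)^2 and s is even.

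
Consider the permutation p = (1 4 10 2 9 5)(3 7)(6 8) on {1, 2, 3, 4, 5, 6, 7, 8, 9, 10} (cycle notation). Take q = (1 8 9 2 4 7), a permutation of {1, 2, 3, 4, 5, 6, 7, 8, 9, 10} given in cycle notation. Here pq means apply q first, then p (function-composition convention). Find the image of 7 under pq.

4

q(7) = 1, then p(1) = 4; composing gives (pq)(7) = 4.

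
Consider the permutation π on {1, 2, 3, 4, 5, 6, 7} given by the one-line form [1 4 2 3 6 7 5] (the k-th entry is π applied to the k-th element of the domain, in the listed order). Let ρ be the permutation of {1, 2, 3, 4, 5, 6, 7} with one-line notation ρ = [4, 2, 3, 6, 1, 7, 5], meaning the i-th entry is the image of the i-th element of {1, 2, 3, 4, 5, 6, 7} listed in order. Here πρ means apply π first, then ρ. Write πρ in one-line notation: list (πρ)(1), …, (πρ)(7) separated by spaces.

(πρ)(x) = ρ(π(x)). Computing each image: ρ(π(1)) = ρ(1) = 4, ρ(π(2)) = ρ(4) = 6, ρ(π(3)) = ρ(2) = 2, ρ(π(4)) = ρ(3) = 3, ρ(π(5)) = ρ(6) = 7, ρ(π(6)) = ρ(7) = 5, ρ(π(7)) = ρ(5) = 1.
Hence πρ = [4 6 2 3 7 5 1].

4 6 2 3 7 5 1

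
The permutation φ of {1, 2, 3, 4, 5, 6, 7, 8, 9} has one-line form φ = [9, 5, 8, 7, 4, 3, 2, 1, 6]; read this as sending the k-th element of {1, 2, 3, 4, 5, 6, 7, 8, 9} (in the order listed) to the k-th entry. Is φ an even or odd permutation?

In disjoint-cycle form the cycle lengths are 5, 4.
A cycle of length ℓ contributes ℓ−1 transpositions, so φ is a product of 4 + 3 = 7 transpositions — odd.

odd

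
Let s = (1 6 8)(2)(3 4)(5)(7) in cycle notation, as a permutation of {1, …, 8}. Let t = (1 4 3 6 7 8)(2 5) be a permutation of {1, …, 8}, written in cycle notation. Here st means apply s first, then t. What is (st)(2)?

5

s(2) = 2, then t(2) = 5; composing gives (st)(2) = 5.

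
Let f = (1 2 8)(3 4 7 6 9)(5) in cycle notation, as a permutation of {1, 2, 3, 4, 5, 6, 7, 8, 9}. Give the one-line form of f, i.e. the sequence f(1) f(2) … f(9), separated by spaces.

2 8 4 7 5 9 6 1 3

Image by image: 1↦2, 2↦8, 3↦4, 4↦7, 5↦5, 6↦9, 7↦6, 8↦1, 9↦3.
Listing these in domain order gives 2 8 4 7 5 9 6 1 3.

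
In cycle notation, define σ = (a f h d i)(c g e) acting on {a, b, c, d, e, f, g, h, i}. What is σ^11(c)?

c lies in the 3-cycle (c g e).
Since the cycle has length 3, σ^11 acts on it the same as σ^2 (11 mod 3 = 2).
Advancing 2 steps from c: c → g → e.

e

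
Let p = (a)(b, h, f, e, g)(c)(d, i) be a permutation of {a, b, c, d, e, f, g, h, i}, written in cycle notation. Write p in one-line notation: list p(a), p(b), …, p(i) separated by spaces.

Reading each image from the cycles: a→a, b→h, c→c, d→i, e→g, f→e, g→b, h→f, i→d.
So the one-line form is a h c i g e b f d.

a h c i g e b f d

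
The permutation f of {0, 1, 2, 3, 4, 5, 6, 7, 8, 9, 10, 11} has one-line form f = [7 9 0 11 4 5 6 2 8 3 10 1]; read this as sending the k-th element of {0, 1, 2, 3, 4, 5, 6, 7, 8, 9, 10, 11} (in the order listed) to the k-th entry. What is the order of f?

Decomposing into disjoint cycles gives cycle lengths 4, 3, 1, 1, 1, 1, 1.
The order is lcm(4, 3) = 12.

12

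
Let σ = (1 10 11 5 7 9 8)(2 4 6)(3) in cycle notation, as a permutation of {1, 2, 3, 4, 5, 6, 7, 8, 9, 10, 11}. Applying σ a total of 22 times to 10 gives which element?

11

10 lies in the 7-cycle (1 10 11 5 7 9 8).
On a 7-cycle, σ^7 is the identity, so σ^22 = σ^1 there (22 ≡ 1 mod 7).
Stepping 1 place around the cycle: 10 → 11.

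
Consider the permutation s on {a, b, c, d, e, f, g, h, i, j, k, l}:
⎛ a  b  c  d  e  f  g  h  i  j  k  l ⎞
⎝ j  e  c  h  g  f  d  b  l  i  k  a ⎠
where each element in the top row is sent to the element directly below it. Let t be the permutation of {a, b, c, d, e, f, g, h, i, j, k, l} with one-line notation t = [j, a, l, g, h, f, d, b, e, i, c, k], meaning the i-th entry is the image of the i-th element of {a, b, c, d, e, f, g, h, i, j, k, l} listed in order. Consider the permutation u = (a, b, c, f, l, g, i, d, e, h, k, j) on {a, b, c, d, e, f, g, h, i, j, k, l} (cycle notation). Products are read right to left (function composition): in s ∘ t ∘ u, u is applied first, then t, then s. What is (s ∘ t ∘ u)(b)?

Chase b: u(b) = c; t(c) = l; s(l) = a. Hence (s ∘ t ∘ u)(b) = a.

a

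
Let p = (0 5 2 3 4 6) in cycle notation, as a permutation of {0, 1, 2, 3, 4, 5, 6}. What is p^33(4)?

4 lies in the 6-cycle (0 5 2 3 4 6).
Powers repeat with period 6 on this cycle, and 33 mod 6 = 3, so p^33(4) = p^3(4).
Stepping 3 places around the cycle: 4 → 6 → 0 → 5.

5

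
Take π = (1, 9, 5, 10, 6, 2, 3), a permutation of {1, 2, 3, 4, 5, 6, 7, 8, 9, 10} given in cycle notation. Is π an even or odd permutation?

even

The cycle lengths are 7, 1, 1, 1.
A cycle of length ℓ contributes ℓ−1 transpositions, so π is a product of 6 transpositions — even.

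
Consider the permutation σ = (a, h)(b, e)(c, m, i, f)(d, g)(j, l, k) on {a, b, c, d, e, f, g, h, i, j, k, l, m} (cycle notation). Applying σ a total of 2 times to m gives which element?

m lies in the 4-cycle (c, m, i, f).
Advancing 2 steps from m: m → i → f.

f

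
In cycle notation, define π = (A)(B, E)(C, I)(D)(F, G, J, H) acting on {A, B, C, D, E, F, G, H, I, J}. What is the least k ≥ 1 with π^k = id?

4

The disjoint cycles have lengths 4, 2, 2, 1, 1.
The order of π is the least common multiple of its cycle lengths: lcm(4, 2, 2) = 4.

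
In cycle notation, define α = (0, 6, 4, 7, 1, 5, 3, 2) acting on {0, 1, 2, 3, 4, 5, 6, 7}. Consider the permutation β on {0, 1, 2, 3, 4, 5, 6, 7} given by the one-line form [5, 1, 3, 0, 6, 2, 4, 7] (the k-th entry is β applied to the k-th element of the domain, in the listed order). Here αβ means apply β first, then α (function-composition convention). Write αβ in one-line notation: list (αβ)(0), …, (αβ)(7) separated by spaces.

(αβ)(x) = α(β(x)). Computing each image: α(β(0)) = α(5) = 3, α(β(1)) = α(1) = 5, α(β(2)) = α(3) = 2, α(β(3)) = α(0) = 6, α(β(4)) = α(6) = 4, α(β(5)) = α(2) = 0, α(β(6)) = α(4) = 7, α(β(7)) = α(7) = 1.
Hence αβ = [3 5 2 6 4 0 7 1].

3 5 2 6 4 0 7 1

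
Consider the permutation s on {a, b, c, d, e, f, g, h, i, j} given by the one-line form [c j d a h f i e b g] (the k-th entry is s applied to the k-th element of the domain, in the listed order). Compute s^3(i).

Tracing i → b → … returns to i after 4 steps, so i lies in a 4-cycle (b j g i).
Advancing 3 steps from i: i → b → j → g.

g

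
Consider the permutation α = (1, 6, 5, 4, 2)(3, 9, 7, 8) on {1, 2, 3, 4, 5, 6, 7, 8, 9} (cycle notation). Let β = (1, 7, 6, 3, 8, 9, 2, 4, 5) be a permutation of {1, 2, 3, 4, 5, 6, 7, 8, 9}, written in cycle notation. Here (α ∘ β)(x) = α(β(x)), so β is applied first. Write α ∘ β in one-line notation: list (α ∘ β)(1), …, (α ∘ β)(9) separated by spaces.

8 2 3 4 6 9 5 7 1

(α ∘ β)(x) = α(β(x)). Computing each image: α(β(1)) = α(7) = 8, α(β(2)) = α(4) = 2, α(β(3)) = α(8) = 3, α(β(4)) = α(5) = 4, α(β(5)) = α(1) = 6, α(β(6)) = α(3) = 9, α(β(7)) = α(6) = 5, α(β(8)) = α(9) = 7, α(β(9)) = α(2) = 1.
Hence α ∘ β = [8 2 3 4 6 9 5 7 1].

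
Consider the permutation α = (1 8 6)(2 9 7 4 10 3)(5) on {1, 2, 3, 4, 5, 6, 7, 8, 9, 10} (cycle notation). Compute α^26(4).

4 lies in the 6-cycle (2 9 7 4 10 3).
Since the cycle has length 6, α^26 acts on it the same as α^2 (26 mod 6 = 2).
Advancing 2 steps from 4: 4 → 10 → 3.

3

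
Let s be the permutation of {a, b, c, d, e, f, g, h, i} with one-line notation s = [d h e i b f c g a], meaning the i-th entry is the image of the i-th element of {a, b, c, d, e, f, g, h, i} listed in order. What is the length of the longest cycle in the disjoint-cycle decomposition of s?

Decomposing into disjoint cycles gives (a, d, i)(b, h, g, c, e); the longest has length 5.

5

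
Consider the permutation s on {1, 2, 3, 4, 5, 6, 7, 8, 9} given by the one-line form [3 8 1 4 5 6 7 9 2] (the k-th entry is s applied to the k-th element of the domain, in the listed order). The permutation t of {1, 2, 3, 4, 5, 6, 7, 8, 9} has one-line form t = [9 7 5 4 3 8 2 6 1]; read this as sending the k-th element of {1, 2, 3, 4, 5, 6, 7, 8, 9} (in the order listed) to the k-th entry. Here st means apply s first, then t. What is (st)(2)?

(st)(2) = t(s(2)). s(2) = 8, then t(8) = 6. So (st)(2) = 6.

6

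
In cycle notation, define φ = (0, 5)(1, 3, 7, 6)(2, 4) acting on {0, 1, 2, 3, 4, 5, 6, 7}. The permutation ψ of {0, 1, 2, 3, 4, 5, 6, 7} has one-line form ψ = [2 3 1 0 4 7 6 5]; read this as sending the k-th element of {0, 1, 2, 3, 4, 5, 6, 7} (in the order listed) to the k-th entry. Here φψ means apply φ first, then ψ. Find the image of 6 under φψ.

φ(6) = 1, then ψ(1) = 3; composing gives (φψ)(6) = 3.

3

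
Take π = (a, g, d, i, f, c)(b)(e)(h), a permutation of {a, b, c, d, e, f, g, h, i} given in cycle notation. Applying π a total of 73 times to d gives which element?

i

d lies in the 6-cycle (a, g, d, i, f, c).
On a 6-cycle, π^6 is the identity, so π^73 = π^1 there (73 ≡ 1 mod 6).
Stepping 1 place around the cycle: d → i.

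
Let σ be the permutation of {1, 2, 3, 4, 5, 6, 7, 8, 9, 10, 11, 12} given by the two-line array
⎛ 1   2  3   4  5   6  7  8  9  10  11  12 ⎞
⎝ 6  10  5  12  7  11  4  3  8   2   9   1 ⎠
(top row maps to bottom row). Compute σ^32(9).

Tracing 9 → 8 → … returns to 9 after 10 steps, so 9 lies in a 10-cycle (1, 6, 11, 9, 8, 3, 5, 7, 4, 12).
On a 10-cycle, σ^10 is the identity, so σ^32 = σ^2 there (32 ≡ 2 mod 10).
Stepping 2 places around the cycle: 9 → 8 → 3.

3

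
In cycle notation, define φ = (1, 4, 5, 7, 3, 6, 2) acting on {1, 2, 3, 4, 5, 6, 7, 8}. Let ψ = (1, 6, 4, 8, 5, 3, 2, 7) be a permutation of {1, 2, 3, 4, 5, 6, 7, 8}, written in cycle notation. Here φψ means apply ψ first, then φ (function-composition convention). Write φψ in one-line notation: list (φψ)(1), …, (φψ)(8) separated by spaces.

Chase each element through ψ then φ: 1 → 6 → 2; 2 → 7 → 3; 3 → 2 → 1; 4 → 8 → 8; 5 → 3 → 6; 6 → 4 → 5; 7 → 1 → 4; 8 → 5 → 7.
So φψ in one-line form is 2 3 1 8 6 5 4 7.

2 3 1 8 6 5 4 7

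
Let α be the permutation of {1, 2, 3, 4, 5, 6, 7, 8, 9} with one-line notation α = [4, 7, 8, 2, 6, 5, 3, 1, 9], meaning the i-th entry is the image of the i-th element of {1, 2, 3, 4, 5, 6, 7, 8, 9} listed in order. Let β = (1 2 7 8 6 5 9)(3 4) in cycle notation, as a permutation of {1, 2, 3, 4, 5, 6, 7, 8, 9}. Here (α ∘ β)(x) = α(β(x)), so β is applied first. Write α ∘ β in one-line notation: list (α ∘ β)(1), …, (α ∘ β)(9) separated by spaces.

7 3 2 8 9 6 1 5 4

For each element, apply β then α: 1 → 2 → 7; 2 → 7 → 3; 3 → 4 → 2; 4 → 3 → 8; 5 → 9 → 9; 6 → 5 → 6; 7 → 8 → 1; 8 → 6 → 5; 9 → 1 → 4.
Collecting the images, α ∘ β = [7 3 2 8 9 6 1 5 4].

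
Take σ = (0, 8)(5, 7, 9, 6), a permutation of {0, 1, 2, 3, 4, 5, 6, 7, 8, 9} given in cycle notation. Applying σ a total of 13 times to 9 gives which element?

6

9 lies in the 4-cycle (5, 7, 9, 6).
Since the cycle has length 4, σ^13 acts on it the same as σ^1 (13 mod 4 = 1).
Stepping 1 place around the cycle: 9 → 6.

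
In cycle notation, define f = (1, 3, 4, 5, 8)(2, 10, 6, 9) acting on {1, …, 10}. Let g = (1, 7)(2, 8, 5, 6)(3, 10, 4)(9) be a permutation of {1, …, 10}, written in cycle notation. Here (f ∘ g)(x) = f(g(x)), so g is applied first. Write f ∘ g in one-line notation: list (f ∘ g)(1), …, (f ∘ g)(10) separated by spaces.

7 1 6 4 9 10 3 8 2 5

(f ∘ g)(x) = f(g(x)). Computing each image: f(g(1)) = f(7) = 7, f(g(2)) = f(8) = 1, f(g(3)) = f(10) = 6, f(g(4)) = f(3) = 4, f(g(5)) = f(6) = 9, f(g(6)) = f(2) = 10, f(g(7)) = f(1) = 3, f(g(8)) = f(5) = 8, f(g(9)) = f(9) = 2, f(g(10)) = f(4) = 5.
Hence f ∘ g = [7 1 6 4 9 10 3 8 2 5].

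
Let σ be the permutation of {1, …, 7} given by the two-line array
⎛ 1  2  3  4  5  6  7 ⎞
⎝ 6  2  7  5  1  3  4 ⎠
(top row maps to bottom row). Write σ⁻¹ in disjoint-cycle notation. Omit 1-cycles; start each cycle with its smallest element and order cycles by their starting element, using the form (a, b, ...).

First write σ in disjoint cycles: (1, 6, 3, 7, 4, 5).
Reversing each cycle (and rotating so the smallest element leads) gives σ⁻¹ = (1, 5, 4, 7, 3, 6).

(1, 5, 4, 7, 3, 6)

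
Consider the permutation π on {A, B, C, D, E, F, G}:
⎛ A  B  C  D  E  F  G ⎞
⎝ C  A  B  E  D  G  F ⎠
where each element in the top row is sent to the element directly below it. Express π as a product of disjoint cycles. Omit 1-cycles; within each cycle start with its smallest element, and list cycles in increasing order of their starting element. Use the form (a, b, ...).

Start at A and follow images: A → C → B → A, giving the cycle (A, C, B).
Continuing from each remaining unvisited element yields (A, C, B)(D, E)(F, G).

(A, C, B)(D, E)(F, G)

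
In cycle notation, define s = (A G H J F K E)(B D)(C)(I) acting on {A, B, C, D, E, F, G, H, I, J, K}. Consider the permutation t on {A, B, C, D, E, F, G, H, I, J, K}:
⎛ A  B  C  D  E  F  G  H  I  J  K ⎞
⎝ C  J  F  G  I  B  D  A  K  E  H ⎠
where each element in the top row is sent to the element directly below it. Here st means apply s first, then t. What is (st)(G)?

(st)(G) = t(s(G)). s(G) = H, then t(H) = A. So (st)(G) = A.

A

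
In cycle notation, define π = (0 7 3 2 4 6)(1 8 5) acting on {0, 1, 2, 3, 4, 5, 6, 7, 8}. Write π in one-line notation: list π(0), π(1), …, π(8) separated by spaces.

7 8 4 2 6 1 0 3 5

Each element maps to the next entry in its cycle (wrapping to the front): 0↦7, 1↦8, 2↦4, 3↦2, 4↦6, 5↦1, 6↦0, 7↦3, 8↦5.
So the one-line form is 7 8 4 2 6 1 0 3 5.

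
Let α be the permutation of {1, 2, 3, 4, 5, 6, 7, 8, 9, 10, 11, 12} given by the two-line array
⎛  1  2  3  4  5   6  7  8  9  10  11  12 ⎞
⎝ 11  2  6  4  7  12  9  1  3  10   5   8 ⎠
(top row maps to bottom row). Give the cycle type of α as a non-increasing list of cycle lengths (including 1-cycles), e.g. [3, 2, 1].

[9, 1, 1, 1]

The disjoint cycles are (1, 11, 5, 7, 9, 3, 6, 12, 8)(2)(4)(10), with lengths 9, 1, 1, 1 in non-increasing order.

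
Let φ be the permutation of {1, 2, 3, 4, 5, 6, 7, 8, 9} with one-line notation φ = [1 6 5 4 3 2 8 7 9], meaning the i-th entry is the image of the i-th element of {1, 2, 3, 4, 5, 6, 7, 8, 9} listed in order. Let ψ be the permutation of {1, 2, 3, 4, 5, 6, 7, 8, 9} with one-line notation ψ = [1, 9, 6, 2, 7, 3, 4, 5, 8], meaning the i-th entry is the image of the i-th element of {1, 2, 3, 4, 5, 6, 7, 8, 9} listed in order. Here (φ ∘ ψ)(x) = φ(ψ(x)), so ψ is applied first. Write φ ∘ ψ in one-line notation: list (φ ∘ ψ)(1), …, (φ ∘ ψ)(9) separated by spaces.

1 9 2 6 8 5 4 3 7

Chase each element through ψ then φ: 1 → 1 → 1; 2 → 9 → 9; 3 → 6 → 2; 4 → 2 → 6; 5 → 7 → 8; 6 → 3 → 5; 7 → 4 → 4; 8 → 5 → 3; 9 → 8 → 7.
Collecting the images, φ ∘ ψ = [1 9 2 6 8 5 4 3 7].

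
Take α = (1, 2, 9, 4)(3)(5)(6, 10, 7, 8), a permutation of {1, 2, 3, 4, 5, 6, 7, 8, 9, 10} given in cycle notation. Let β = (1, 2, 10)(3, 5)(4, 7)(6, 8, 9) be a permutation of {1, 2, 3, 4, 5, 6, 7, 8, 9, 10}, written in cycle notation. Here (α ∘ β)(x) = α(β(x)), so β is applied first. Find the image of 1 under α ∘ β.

9

(α ∘ β)(1) = α(β(1)). β(1) = 2, then α(2) = 9. So (α ∘ β)(1) = 9.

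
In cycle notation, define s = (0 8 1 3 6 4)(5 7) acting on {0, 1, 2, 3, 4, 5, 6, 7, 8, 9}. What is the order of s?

6

The cycle type of s is (6, 2, 1, 1).
The order of s is the least common multiple of its cycle lengths: lcm(6, 2) = 6.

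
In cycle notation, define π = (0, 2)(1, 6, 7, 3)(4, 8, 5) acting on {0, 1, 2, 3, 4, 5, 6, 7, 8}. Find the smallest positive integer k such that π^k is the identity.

12

The cycle type of π is (4, 3, 2).
The order is lcm(4, 3, 2) = 12.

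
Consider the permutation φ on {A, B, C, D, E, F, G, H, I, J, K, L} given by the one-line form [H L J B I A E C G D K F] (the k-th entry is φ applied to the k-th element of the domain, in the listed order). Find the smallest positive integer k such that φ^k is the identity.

24

The disjoint-cycle form of φ has cycle lengths 8, 3, 1.
The order of φ is the least common multiple of its cycle lengths: lcm(8, 3) = 24.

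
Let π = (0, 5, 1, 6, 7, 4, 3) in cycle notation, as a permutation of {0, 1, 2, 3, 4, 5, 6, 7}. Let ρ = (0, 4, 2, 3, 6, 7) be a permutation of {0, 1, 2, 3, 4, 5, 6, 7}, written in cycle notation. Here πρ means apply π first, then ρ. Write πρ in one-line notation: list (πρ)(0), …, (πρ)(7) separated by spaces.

(πρ)(x) = ρ(π(x)). Computing each image: ρ(π(0)) = ρ(5) = 5, ρ(π(1)) = ρ(6) = 7, ρ(π(2)) = ρ(2) = 3, ρ(π(3)) = ρ(0) = 4, ρ(π(4)) = ρ(3) = 6, ρ(π(5)) = ρ(1) = 1, ρ(π(6)) = ρ(7) = 0, ρ(π(7)) = ρ(4) = 2.
Hence πρ = [5 7 3 4 6 1 0 2].

5 7 3 4 6 1 0 2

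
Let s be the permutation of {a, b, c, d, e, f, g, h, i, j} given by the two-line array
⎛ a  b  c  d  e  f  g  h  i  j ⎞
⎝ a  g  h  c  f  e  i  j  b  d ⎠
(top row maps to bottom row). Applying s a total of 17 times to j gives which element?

d

Tracing j → d → … returns to j after 4 steps, so j lies in a 4-cycle (c h j d).
Powers repeat with period 4 on this cycle, and 17 mod 4 = 1, so s^17(j) = s^1(j).
Advancing 1 step from j: j → d.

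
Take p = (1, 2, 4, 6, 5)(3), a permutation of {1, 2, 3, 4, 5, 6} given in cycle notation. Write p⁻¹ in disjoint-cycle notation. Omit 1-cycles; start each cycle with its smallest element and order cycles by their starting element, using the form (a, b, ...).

(1, 5, 6, 4, 2)

Inverting a permutation written in cycle notation just reverses the order within every cycle.
Reversing each cycle of p and rotating so the smallest element leads gives (1, 5, 6, 4, 2).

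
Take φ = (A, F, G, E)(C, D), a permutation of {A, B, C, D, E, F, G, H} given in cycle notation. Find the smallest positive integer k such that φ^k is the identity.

4

The disjoint cycles have lengths 4, 2, 1, 1.
The order of φ is the least common multiple of its cycle lengths: lcm(4, 2) = 4.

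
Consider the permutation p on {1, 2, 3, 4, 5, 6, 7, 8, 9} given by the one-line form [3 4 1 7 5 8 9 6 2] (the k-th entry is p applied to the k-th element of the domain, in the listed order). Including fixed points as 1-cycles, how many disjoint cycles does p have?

4

The cycle decomposition is (1 3)(2 4 7 9)(5)(6 8), which has 4 cycles (counting 1-cycles).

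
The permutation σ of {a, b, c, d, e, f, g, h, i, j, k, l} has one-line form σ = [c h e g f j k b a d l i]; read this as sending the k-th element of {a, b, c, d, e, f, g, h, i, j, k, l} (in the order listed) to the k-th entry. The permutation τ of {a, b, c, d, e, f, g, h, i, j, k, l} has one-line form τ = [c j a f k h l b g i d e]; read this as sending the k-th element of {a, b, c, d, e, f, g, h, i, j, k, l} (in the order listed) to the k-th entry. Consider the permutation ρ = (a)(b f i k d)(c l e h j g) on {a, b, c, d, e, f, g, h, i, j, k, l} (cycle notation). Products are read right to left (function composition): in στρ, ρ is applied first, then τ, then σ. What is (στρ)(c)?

f

Chase c: ρ(c) = l; τ(l) = e; σ(e) = f. Hence (στρ)(c) = f.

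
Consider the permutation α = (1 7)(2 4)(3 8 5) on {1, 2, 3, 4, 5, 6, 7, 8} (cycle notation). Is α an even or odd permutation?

The cycle lengths are 3, 2, 2, 1.
A cycle is odd iff its length is even; α has 2 even-length cycles, so sgn(α) = (−1)^2 and α is even.

even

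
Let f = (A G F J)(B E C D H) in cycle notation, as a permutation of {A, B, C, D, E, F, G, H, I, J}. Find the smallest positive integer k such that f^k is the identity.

The cycle type of f is (5, 4, 1).
The order of f is the least common multiple of its cycle lengths: lcm(5, 4) = 20.

20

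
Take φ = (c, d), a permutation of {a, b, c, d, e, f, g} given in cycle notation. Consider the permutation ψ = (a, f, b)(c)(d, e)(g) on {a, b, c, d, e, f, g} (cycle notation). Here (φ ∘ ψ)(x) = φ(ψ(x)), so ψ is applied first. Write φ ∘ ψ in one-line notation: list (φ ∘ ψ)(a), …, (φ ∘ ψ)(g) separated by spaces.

(φ ∘ ψ)(x) = φ(ψ(x)). Computing each image: φ(ψ(a)) = φ(f) = f, φ(ψ(b)) = φ(a) = a, φ(ψ(c)) = φ(c) = d, φ(ψ(d)) = φ(e) = e, φ(ψ(e)) = φ(d) = c, φ(ψ(f)) = φ(b) = b, φ(ψ(g)) = φ(g) = g.
Hence φ ∘ ψ = [f a d e c b g].

f a d e c b g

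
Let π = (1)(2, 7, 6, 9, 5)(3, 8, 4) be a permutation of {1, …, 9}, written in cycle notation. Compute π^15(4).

4

4 lies in the 3-cycle (3, 8, 4).
Powers repeat with period 3 on this cycle, and 15 mod 3 = 0, so π^15(4) = π^0(4).
So π^15(4) = 4.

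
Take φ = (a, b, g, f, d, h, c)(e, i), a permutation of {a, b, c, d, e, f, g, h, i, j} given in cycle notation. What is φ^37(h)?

a

h lies in the 7-cycle (a, b, g, f, d, h, c).
On a 7-cycle, φ^7 is the identity, so φ^37 = φ^2 there (37 ≡ 2 mod 7).
Advancing 2 steps from h: h → c → a.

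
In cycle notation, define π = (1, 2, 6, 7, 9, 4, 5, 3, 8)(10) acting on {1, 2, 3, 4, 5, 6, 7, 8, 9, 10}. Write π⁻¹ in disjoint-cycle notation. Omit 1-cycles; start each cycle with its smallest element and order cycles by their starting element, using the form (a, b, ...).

Inverting a permutation written in cycle notation just reverses the order within every cycle.
After reversing and putting each cycle's least element first, π⁻¹ = (1, 8, 3, 5, 4, 9, 7, 6, 2).

(1, 8, 3, 5, 4, 9, 7, 6, 2)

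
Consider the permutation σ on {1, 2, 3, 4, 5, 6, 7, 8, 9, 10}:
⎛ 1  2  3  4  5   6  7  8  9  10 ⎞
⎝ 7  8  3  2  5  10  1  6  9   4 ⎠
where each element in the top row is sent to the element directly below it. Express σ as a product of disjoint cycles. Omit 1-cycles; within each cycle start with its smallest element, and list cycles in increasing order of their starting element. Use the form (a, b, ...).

Iterating σ from 1 gives 1 → 7 → 1; that is the 2-cycle (1, 7).
Repeating from the next unused element and collecting all non-trivial cycles gives (1, 7)(2, 8, 6, 10, 4).

(1, 7)(2, 8, 6, 10, 4)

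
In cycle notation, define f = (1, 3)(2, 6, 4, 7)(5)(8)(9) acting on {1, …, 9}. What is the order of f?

4

The cycle type of f is (4, 2, 1, 1, 1).
The order is lcm(4, 2) = 4.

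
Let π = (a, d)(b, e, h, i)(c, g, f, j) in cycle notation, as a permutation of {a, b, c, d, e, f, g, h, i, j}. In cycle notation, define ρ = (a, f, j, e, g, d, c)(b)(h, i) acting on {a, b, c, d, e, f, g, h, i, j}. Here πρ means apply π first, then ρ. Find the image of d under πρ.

(πρ)(d) = ρ(π(d)). π(d) = a, then ρ(a) = f. So (πρ)(d) = f.

f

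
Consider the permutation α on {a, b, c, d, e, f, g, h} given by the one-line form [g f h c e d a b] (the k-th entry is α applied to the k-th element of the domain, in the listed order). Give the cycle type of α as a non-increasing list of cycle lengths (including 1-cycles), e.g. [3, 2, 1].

[5, 2, 1]

The disjoint cycles are (a g)(b f d c h)(e), with lengths 5, 2, 1 in non-increasing order.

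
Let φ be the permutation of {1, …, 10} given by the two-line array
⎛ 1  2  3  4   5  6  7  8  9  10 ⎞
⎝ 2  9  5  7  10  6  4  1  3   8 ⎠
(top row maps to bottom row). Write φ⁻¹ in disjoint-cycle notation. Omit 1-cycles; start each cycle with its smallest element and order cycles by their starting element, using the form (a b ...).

The cycle decomposition of φ is (1 2 9 3 5 10 8)(4 7).
Reversing each cycle (and rotating so the smallest element leads) gives φ⁻¹ = (1 8 10 5 3 9 2)(4 7).

(1 8 10 5 3 9 2)(4 7)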